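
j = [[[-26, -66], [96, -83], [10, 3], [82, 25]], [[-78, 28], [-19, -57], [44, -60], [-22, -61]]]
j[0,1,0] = 96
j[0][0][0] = -26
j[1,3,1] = -61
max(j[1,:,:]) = 44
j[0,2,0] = 10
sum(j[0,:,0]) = 162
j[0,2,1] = 3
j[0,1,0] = 96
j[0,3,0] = 82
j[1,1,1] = -57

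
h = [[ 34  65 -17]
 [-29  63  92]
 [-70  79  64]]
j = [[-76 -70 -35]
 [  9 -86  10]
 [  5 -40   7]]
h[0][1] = 65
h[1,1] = 63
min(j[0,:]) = -76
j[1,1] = -86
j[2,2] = 7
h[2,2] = 64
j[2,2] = 7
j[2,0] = 5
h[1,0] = -29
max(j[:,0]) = 9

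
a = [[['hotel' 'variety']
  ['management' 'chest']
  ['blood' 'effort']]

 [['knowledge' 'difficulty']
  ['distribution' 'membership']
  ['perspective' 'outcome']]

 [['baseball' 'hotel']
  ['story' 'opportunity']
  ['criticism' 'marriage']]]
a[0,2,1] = 'effort'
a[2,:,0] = ['baseball', 'story', 'criticism']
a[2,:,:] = [['baseball', 'hotel'], ['story', 'opportunity'], ['criticism', 'marriage']]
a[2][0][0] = 'baseball'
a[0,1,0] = 'management'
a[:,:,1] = [['variety', 'chest', 'effort'], ['difficulty', 'membership', 'outcome'], ['hotel', 'opportunity', 'marriage']]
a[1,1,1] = 'membership'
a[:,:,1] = [['variety', 'chest', 'effort'], ['difficulty', 'membership', 'outcome'], ['hotel', 'opportunity', 'marriage']]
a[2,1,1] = 'opportunity'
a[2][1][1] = 'opportunity'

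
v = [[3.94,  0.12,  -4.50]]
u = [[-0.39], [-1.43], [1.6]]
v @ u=[[-8.91]]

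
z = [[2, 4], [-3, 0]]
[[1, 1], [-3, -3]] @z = [[-1, 4], [3, -12]]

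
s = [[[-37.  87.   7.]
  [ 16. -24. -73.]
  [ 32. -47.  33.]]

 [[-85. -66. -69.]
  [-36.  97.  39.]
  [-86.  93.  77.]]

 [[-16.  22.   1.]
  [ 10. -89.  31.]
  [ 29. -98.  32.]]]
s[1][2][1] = 93.0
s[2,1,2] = 31.0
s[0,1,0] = 16.0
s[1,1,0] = -36.0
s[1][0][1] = -66.0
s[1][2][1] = 93.0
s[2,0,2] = 1.0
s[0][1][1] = -24.0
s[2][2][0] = 29.0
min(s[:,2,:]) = -98.0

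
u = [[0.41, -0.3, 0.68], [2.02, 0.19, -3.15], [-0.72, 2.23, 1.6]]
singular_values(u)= [4.23, 2.09, 0.73]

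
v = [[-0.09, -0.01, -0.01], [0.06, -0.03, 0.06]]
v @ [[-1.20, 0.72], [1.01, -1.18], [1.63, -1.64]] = [[0.08, -0.04], [-0.00, -0.02]]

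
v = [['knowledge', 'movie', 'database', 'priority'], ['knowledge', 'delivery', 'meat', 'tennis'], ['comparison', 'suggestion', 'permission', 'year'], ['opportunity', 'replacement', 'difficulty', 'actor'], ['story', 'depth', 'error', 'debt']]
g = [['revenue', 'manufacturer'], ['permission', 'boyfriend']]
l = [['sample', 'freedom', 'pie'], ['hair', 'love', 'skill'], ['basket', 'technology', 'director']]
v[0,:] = ['knowledge', 'movie', 'database', 'priority']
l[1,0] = 'hair'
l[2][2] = 'director'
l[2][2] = 'director'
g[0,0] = 'revenue'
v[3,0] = 'opportunity'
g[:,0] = ['revenue', 'permission']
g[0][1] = 'manufacturer'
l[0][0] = 'sample'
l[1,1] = 'love'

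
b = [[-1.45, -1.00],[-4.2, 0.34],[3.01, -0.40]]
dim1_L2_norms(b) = [1.76, 4.21, 3.04]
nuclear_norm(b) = 6.48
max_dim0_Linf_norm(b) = 4.2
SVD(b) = [[-0.26, 0.96], [-0.78, -0.14], [0.56, 0.24]] @ diag([5.37152319538307, 1.1067694256084455]) @ [[1.0, -0.04], [-0.04, -1.0]]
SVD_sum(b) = [[-1.40, 0.06], [-4.21, 0.18], [3.02, -0.13]] + [[-0.05, -1.06],  [0.01, 0.16],  [-0.01, -0.27]]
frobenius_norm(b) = 5.48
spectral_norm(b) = 5.37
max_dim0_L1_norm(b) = 8.66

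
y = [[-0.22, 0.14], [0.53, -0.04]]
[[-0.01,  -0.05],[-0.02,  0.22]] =y@[[-0.06, 0.44], [-0.19, 0.35]]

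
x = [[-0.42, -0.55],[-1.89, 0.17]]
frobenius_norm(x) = 2.02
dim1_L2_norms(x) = [0.69, 1.9]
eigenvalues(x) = [-1.19, 0.94]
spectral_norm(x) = 1.94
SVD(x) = [[-0.21, -0.98], [-0.98, 0.21]] @ diag([1.9367200613944136, 0.5735986434715641]) @ [[1.00, -0.03], [0.03, 1.0]]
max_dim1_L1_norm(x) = 2.06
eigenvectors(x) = [[-0.58, 0.38], [-0.81, -0.93]]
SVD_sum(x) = [[-0.41, 0.01],[-1.89, 0.05]] + [[-0.01, -0.56], [0.00, 0.12]]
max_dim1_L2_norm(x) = 1.9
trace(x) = -0.25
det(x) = -1.11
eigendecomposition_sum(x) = [[-0.76, -0.31], [-1.06, -0.43]] + [[0.34, -0.24],  [-0.83, 0.60]]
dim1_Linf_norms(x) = [0.55, 1.89]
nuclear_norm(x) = 2.51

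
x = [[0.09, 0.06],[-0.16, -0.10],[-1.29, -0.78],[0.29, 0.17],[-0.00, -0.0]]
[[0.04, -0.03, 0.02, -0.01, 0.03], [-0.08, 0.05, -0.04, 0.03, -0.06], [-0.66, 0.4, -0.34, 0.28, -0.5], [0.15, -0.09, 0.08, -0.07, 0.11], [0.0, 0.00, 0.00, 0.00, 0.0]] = x@[[1.07, -0.35, 0.22, -1.29, 0.46], [-0.92, 0.07, 0.07, 1.78, -0.12]]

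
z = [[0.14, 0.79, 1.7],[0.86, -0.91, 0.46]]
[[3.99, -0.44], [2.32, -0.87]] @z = [[0.18, 3.55, 6.58], [-0.42, 2.62, 3.54]]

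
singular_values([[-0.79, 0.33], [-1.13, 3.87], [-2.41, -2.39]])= [4.57, 2.76]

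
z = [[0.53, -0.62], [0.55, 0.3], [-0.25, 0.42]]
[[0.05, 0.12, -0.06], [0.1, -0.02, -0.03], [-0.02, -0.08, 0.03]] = z @ [[0.16, 0.05, -0.07],  [0.05, -0.15, 0.04]]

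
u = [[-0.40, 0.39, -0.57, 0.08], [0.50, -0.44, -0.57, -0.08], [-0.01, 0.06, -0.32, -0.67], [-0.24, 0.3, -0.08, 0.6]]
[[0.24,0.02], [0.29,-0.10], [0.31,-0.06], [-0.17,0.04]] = u @ [[-0.53, -0.25],  [-0.58, -0.14],  [-0.49, 0.06],  [-0.27, 0.05]]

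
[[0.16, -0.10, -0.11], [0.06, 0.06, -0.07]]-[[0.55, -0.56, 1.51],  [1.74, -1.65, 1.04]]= [[-0.39, 0.46, -1.62], [-1.68, 1.71, -1.11]]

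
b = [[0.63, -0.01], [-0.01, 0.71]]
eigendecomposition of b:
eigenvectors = [[-0.99, 0.12], [-0.12, -0.99]]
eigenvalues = [0.63, 0.71]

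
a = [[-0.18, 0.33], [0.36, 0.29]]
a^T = [[-0.18, 0.36], [0.33, 0.29]]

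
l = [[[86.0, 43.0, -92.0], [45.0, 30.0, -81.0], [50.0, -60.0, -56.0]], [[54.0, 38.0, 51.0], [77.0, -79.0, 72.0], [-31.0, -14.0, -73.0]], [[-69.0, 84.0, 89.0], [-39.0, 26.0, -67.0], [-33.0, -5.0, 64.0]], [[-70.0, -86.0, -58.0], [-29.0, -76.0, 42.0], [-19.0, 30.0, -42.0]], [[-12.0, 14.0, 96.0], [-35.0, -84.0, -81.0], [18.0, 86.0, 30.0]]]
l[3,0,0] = -70.0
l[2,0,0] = -69.0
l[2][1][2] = -67.0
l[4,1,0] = -35.0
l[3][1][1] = -76.0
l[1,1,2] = 72.0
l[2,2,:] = [-33.0, -5.0, 64.0]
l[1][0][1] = 38.0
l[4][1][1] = -84.0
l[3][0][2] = -58.0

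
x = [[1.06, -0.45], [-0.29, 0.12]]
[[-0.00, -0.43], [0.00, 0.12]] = x@[[0.01, -0.25], [0.03, 0.36]]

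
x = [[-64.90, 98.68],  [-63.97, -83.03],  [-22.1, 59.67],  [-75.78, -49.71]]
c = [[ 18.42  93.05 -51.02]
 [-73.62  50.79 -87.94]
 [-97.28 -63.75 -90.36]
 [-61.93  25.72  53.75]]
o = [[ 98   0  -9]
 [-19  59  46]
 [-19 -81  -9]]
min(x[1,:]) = -83.03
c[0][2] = -51.02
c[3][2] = 53.75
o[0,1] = 0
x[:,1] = [98.68, -83.03, 59.67, -49.71]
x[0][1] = 98.68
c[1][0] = -73.62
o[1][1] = 59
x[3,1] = -49.71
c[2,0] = -97.28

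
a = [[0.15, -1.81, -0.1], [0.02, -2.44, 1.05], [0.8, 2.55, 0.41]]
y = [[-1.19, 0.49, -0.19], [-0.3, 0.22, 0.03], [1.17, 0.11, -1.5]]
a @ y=[[0.25, -0.34, 0.07], [1.94, -0.41, -1.65], [-1.24, 1.00, -0.69]]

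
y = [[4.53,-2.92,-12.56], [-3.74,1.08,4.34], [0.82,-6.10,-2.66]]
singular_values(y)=[15.34, 5.18, 1.89]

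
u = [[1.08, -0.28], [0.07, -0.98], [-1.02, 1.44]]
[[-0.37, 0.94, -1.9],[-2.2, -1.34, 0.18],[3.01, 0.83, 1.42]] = u @[[0.24, 1.25, -1.84], [2.26, 1.46, -0.32]]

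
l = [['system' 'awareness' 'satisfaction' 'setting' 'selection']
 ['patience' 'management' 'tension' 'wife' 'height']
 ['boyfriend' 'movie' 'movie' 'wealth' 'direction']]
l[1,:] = ['patience', 'management', 'tension', 'wife', 'height']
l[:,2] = ['satisfaction', 'tension', 'movie']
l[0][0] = 'system'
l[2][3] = 'wealth'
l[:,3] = ['setting', 'wife', 'wealth']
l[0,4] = 'selection'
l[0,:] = ['system', 'awareness', 'satisfaction', 'setting', 'selection']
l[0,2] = 'satisfaction'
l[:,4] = ['selection', 'height', 'direction']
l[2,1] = 'movie'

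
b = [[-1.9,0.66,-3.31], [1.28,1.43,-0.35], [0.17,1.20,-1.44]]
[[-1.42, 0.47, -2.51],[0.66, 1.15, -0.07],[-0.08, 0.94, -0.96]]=b@[[0.49, 0.06, 0.16], [0.06, 0.74, -0.03], [0.16, -0.03, 0.66]]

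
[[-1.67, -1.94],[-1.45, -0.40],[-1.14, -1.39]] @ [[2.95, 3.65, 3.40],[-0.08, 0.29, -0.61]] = [[-4.77,-6.66,-4.49], [-4.25,-5.41,-4.69], [-3.25,-4.56,-3.03]]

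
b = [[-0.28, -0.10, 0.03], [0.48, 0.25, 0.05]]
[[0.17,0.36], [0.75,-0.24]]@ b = [[0.13, 0.07, 0.02], [-0.33, -0.14, 0.01]]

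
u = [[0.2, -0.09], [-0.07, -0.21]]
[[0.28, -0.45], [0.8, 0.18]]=u@[[-0.29, -2.28], [-3.72, -0.1]]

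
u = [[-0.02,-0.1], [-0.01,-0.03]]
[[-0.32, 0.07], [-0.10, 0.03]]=u@[[0.85, -1.81],[3.01, -0.32]]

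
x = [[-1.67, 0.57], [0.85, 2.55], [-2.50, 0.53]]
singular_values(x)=[3.13, 2.67]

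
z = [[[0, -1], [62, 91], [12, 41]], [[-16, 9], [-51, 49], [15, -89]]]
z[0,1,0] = 62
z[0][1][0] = 62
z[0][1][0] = 62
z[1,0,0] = -16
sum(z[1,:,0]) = -52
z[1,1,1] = 49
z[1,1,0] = -51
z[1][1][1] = 49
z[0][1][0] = 62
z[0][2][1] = 41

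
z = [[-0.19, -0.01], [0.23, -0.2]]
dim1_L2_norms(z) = [0.19, 0.3]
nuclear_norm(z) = 0.46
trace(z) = -0.39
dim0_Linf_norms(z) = [0.23, 0.2]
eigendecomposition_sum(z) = [[(-0.1+0.03j), (-0.01-0.02j)], [(0.12+0.47j), -0.10+0.01j]] + [[(-0.1-0.03j), -0.01+0.02j], [(0.12-0.47j), (-0.1-0.01j)]]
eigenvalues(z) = [(-0.2+0.05j), (-0.2-0.05j)]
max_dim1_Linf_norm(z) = 0.23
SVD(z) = [[-0.47,0.88], [0.88,0.47]] @ diag([0.33907864056483245, 0.11885148510938001]) @ [[0.86, -0.51],  [-0.51, -0.86]]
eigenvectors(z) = [[0.02+0.20j, (0.02-0.2j)], [(0.98+0j), 0.98-0.00j]]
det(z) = 0.04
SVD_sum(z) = [[-0.14, 0.08], [0.26, -0.15]] + [[-0.05, -0.09], [-0.03, -0.05]]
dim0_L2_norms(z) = [0.3, 0.2]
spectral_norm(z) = 0.34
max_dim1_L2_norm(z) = 0.3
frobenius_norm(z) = 0.36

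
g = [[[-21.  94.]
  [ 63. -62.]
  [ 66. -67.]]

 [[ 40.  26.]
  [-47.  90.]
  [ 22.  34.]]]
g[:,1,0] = [63.0, -47.0]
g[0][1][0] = 63.0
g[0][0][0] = -21.0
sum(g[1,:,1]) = 150.0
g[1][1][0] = -47.0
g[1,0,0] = 40.0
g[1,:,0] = [40.0, -47.0, 22.0]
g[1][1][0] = -47.0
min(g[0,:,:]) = -67.0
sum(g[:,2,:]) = 55.0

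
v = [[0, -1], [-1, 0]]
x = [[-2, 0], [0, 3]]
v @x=[[0, -3], [2, 0]]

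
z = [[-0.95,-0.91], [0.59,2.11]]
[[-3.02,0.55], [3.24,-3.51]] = z@[[2.34, 1.38], [0.88, -2.05]]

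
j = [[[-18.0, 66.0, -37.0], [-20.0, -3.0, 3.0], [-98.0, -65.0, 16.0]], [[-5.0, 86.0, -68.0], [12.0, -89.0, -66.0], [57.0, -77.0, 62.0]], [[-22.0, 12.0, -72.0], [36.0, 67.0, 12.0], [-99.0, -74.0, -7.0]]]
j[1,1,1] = -89.0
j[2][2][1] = -74.0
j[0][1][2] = 3.0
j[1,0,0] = -5.0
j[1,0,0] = -5.0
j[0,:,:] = [[-18.0, 66.0, -37.0], [-20.0, -3.0, 3.0], [-98.0, -65.0, 16.0]]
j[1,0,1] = 86.0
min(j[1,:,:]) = -89.0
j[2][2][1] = -74.0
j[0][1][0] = -20.0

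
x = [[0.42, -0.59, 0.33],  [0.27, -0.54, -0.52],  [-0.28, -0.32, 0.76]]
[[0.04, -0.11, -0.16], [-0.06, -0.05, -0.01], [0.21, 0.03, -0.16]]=x @ [[-0.21,-0.22,-0.05],[-0.13,0.02,0.15],[0.15,-0.03,-0.16]]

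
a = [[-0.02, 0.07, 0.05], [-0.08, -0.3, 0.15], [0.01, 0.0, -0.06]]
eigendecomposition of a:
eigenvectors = [[-0.27, 0.96, -0.80], [0.96, -0.15, 0.52], [0.01, 0.23, 0.32]]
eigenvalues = [-0.28, -0.02, -0.09]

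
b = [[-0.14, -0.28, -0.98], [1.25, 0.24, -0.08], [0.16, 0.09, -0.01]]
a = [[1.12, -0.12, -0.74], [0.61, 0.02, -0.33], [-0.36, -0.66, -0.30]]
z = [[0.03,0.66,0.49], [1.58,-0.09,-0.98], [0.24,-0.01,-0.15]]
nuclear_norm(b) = 2.37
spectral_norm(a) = 1.52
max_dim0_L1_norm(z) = 1.85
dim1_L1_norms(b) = [1.4, 1.57, 0.26]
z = b @ a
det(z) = 0.00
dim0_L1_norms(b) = [1.55, 0.61, 1.07]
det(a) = 0.01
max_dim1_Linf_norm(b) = 1.25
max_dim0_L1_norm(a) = 2.09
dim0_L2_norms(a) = [1.33, 0.67, 0.86]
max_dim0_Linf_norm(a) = 1.12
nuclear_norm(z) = 2.68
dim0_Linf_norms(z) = [1.58, 0.66, 0.98]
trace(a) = 0.84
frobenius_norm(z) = 2.05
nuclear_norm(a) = 2.33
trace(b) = 0.09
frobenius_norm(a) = 1.72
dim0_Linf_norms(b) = [1.25, 0.28, 0.98]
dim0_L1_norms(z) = [1.85, 0.76, 1.62]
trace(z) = -0.21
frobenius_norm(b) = 1.65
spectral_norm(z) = 1.90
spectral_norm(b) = 1.30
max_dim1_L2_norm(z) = 1.86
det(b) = -0.07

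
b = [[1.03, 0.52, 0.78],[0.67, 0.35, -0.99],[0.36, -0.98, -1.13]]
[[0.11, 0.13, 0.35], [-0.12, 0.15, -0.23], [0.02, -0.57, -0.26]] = b@[[0.08, -0.14, 0.13],[-0.14, 0.58, -0.04],[0.13, -0.04, 0.31]]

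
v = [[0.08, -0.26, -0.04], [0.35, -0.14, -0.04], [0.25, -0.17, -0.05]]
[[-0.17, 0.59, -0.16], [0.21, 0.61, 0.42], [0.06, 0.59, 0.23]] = v @ [[1.10,0.88,1.63],[0.71,-1.84,1.22],[1.79,-1.08,-0.60]]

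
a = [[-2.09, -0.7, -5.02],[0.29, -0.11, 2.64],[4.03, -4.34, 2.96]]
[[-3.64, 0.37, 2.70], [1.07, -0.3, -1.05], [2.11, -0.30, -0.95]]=a @ [[0.77, 0.09, -0.28], [0.46, 0.07, -0.3], [0.34, -0.12, -0.38]]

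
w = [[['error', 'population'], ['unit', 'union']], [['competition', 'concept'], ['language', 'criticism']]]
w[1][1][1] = 'criticism'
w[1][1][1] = 'criticism'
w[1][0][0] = 'competition'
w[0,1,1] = 'union'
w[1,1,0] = 'language'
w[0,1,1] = 'union'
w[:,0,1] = ['population', 'concept']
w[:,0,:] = [['error', 'population'], ['competition', 'concept']]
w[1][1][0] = 'language'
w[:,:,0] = [['error', 'unit'], ['competition', 'language']]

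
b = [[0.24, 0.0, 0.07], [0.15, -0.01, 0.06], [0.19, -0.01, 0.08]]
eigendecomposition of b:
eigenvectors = [[-0.69, -0.27, 0.09], [-0.45, 0.44, -0.94], [-0.58, 0.86, -0.32]]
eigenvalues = [0.3, 0.02, -0.0]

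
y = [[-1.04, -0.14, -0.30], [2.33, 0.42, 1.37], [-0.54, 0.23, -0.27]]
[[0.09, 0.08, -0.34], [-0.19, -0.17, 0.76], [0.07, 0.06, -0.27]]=y @ [[-0.09, -0.08, 0.35], [0.08, 0.07, -0.30], [-0.01, -0.01, 0.05]]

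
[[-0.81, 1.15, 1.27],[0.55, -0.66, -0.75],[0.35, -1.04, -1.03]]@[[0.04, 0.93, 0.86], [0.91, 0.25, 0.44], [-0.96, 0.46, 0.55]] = [[-0.21,0.12,0.51],  [0.14,0.00,-0.23],  [0.06,-0.41,-0.72]]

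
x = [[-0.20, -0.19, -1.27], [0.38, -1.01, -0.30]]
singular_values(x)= [1.42, 0.96]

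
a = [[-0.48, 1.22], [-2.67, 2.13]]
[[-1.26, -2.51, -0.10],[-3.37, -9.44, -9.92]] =a @ [[0.64, 2.76, 5.32], [-0.78, -0.97, 2.01]]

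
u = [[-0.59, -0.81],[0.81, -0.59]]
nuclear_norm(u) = 2.00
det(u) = 1.00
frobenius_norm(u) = 1.42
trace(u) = -1.18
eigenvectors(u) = [[0.71+0.00j, 0.71-0.00j], [0.00-0.71j, 0.71j]]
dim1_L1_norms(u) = [1.4, 1.4]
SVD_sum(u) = [[-0.59,0.00],[0.81,0.00]] + [[0.00, -0.81], [0.00, -0.59]]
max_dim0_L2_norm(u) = 1.0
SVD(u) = [[-0.59, 0.81], [0.81, 0.59]] @ diag([1.0020977996183806, 1.0020977996183806]) @ [[1.0, 0.0], [-0.00, -1.00]]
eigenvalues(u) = [(-0.59+0.81j), (-0.59-0.81j)]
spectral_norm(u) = 1.00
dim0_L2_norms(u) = [1.0, 1.0]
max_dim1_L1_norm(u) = 1.4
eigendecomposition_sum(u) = [[(-0.3+0.4j),(-0.4-0.3j)], [(0.4+0.3j),(-0.3+0.4j)]] + [[-0.30-0.40j, (-0.4+0.3j)], [(0.4-0.3j), (-0.3-0.4j)]]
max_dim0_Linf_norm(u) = 0.81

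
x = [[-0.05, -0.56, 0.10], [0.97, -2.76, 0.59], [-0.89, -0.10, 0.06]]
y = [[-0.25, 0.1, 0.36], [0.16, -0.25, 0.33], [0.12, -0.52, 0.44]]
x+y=[[-0.30, -0.46, 0.46], [1.13, -3.01, 0.92], [-0.77, -0.62, 0.5]]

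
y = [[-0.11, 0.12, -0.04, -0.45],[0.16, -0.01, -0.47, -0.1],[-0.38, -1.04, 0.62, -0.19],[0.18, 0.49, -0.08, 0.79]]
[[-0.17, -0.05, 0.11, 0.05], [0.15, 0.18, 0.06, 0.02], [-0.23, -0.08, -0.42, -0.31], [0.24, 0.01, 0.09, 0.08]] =y @[[0.48, 0.15, -0.11, 0.30], [-0.12, -0.19, 0.38, 0.27], [-0.20, -0.33, -0.14, 0.09], [0.25, 0.06, -0.11, -0.13]]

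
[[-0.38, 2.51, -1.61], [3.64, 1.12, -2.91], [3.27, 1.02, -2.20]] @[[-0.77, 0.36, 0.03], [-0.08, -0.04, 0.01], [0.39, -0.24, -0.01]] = [[-0.54, 0.15, 0.03], [-4.03, 1.96, 0.15], [-3.46, 1.66, 0.13]]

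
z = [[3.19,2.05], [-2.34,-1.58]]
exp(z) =[[9.47,5.3],[-6.05,-2.85]]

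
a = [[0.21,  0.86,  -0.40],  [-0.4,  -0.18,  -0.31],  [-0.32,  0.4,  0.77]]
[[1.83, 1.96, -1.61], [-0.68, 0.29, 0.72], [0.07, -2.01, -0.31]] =a @ [[1.17, 0.94, -1.07], [1.70, 0.82, -1.62], [-0.30, -2.64, -0.01]]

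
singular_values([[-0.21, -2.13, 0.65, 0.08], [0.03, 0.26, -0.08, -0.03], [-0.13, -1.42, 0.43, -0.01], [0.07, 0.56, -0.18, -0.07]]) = [2.77, 0.08, 0.01, 0.0]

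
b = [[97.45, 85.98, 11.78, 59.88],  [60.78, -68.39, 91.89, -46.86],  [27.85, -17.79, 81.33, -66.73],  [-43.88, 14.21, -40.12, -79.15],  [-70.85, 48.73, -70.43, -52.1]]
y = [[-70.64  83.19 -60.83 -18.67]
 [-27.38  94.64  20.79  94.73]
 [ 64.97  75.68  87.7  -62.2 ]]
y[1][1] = 94.64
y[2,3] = -62.2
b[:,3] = [59.88, -46.86, -66.73, -79.15, -52.1]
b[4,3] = -52.1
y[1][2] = 20.79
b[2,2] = 81.33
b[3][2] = -40.12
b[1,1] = -68.39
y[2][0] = 64.97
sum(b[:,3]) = -184.96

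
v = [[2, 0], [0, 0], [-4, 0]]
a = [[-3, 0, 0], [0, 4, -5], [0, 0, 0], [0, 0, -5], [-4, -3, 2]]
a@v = [[-6, 0], [20, 0], [0, 0], [20, 0], [-16, 0]]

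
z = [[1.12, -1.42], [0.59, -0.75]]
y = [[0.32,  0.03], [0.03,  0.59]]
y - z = [[-0.80, 1.45], [-0.56, 1.34]]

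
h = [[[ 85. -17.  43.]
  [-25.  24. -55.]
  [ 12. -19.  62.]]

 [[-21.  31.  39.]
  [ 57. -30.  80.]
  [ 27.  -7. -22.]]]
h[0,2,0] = 12.0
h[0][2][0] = 12.0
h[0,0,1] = -17.0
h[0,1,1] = 24.0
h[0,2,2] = 62.0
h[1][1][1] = -30.0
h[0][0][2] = 43.0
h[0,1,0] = -25.0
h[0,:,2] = [43.0, -55.0, 62.0]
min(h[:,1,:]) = -55.0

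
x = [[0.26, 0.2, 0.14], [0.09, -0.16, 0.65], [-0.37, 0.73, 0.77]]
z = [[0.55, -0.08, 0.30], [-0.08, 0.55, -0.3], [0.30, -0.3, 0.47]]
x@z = [[0.17, 0.05, 0.08], [0.26, -0.29, 0.38], [-0.03, 0.20, 0.03]]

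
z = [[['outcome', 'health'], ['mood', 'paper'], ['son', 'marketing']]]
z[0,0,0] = 'outcome'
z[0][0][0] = 'outcome'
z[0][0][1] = 'health'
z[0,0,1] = 'health'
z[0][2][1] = 'marketing'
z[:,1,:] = [['mood', 'paper']]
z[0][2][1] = 'marketing'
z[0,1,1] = 'paper'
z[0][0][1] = 'health'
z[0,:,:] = [['outcome', 'health'], ['mood', 'paper'], ['son', 'marketing']]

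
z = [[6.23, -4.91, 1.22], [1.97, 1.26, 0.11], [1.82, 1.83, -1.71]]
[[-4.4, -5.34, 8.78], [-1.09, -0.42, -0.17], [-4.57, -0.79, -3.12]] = z@[[-0.87, -0.55, 0.43], [0.31, 0.49, -0.92], [2.08, 0.4, 1.30]]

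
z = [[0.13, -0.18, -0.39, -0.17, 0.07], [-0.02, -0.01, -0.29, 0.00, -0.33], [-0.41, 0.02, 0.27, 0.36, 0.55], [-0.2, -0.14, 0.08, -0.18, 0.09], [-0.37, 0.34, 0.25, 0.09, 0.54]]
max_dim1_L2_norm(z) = 0.82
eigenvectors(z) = [[(0.27+0j), -0.19-0.32j, -0.19+0.32j, (-0.29+0.41j), -0.29-0.41j], [0.40+0.00j, (0.61+0j), (0.61-0j), (-0.08+0.31j), (-0.08-0.31j)], [-0.71+0.00j, (-0.41+0.06j), (-0.41-0.06j), (0.17+0.41j), (0.17-0.41j)], [-0.20+0.00j, -0.13+0.13j, -0.13-0.13j, -0.66+0.00j, (-0.66-0j)], [(-0.47+0j), (-0.07-0.53j), (-0.07+0.53j), (-0.06-0.08j), (-0.06+0.08j)]]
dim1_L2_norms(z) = [0.48, 0.44, 0.82, 0.33, 0.78]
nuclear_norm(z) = 2.47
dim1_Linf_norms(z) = [0.39, 0.33, 0.55, 0.2, 0.54]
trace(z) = 0.75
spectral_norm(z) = 1.18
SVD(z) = [[-0.23, 0.91, -0.15, 0.20, 0.23], [-0.29, -0.03, -0.62, 0.16, -0.71], [0.67, 0.18, -0.52, -0.5, 0.06], [0.09, 0.36, 0.56, -0.4, -0.63], [0.64, 0.08, 0.12, 0.73, -0.22]] @ diag([1.1786771853914881, 0.4271285525580432, 0.3096701064136535, 0.2935721896675841, 0.26382017905158045]) @ [[-0.47, 0.22, 0.44, 0.27, 0.68], [-0.13, -0.43, -0.59, -0.35, 0.58], [0.16, -0.04, 0.56, -0.81, 0.08], [0.13, 0.87, -0.37, -0.26, 0.15], [0.85, -0.07, 0.11, 0.29, 0.42]]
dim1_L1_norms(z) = [0.94, 0.65, 1.61, 0.69, 1.59]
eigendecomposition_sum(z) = [[0.21+0.00j, (-0.09-0j), -0.17+0.00j, (-0.11+0j), -0.17-0.00j], [(0.3+0j), (-0.14-0j), -0.25+0.00j, -0.15+0.00j, -0.25-0.00j], [(-0.54-0j), 0.24+0.00j, 0.44-0.00j, (0.27+0j), (0.44+0j)], [(-0.15-0j), 0.07+0.00j, (0.12-0j), 0.08+0.00j, 0.12+0.00j], [-0.36-0.00j, (0.16+0j), 0.29-0.00j, 0.18+0.00j, (0.29+0j)]] + [[0.02+0.07j, (0.03-0.09j), -0.03-0.01j, (-0.03-0.02j), (0.09-0.01j)],[(-0.13-0.03j), (0.11+0.12j), 0.04-0.03j, 0.06-0.02j, -0.06+0.14j],[0.09+0.01j, -0.08-0.07j, -0.02+0.03j, (-0.03+0.02j), (0.03-0.1j)],[0.03-0.02j, (-0.05-0j), -0.00+0.01j, (-0.01+0.02j), (-0.02-0.04j)],[-0.01+0.11j, 0.09-0.10j, (-0.03-0.03j), -0.03-0.04j, 0.13+0.04j]] + [[(0.02-0.07j), 0.03+0.09j, (-0.03+0.01j), (-0.03+0.02j), (0.09+0.01j)], [(-0.13+0.03j), 0.11-0.12j, 0.04+0.03j, 0.06+0.02j, (-0.06-0.14j)], [(0.09-0.01j), (-0.08+0.07j), (-0.02-0.03j), (-0.03-0.02j), (0.03+0.1j)], [0.03+0.02j, (-0.05+0j), -0.00-0.01j, (-0.01-0.02j), (-0.02+0.04j)], [(-0.01-0.11j), (0.09+0.1j), -0.03+0.03j, (-0.03+0.04j), 0.13-0.04j]] + [[-0.06+0.01j, -0.07+0.00j, (-0.08-0.04j), -0.00+0.11j, (0.03+0.02j)],[-0.04+0.02j, -0.04+0.02j, -0.06-0.00j, 0.02+0.07j, (0.02+0j)],[-0.02+0.05j, (-0.03+0.05j), -0.07+0.04j, 0.08+0.05j, 0.03-0.01j],[-0.06-0.06j, (-0.06-0.07j), (-0.02-0.12j), -0.12+0.08j, 0.00+0.04j],[0.00-0.01j, 0.00-0.01j, (0.01-0.01j), (-0.02-0.01j), -0.00+0.00j]] + [[(-0.06-0.01j), -0.07-0.00j, (-0.08+0.04j), (-0-0.11j), (0.03-0.02j)], [-0.04-0.02j, (-0.04-0.02j), -0.06+0.00j, (0.02-0.07j), (0.02-0j)], [(-0.02-0.05j), -0.03-0.05j, -0.07-0.04j, 0.08-0.05j, (0.03+0.01j)], [-0.06+0.06j, (-0.06+0.07j), (-0.02+0.12j), (-0.12-0.08j), -0.04j], [0.01j, 0.01j, (0.01+0.01j), (-0.02+0.01j), -0.00-0.00j]]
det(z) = 0.01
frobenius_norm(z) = 1.35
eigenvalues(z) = [(0.88+0j), (0.23+0.27j), (0.23-0.27j), (-0.3+0.15j), (-0.3-0.15j)]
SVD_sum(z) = [[0.13, -0.06, -0.12, -0.07, -0.18], [0.16, -0.08, -0.15, -0.09, -0.23], [-0.37, 0.17, 0.35, 0.21, 0.53], [-0.05, 0.02, 0.05, 0.03, 0.07], [-0.35, 0.17, 0.33, 0.2, 0.51]] + [[-0.05, -0.17, -0.23, -0.14, 0.22], [0.0, 0.01, 0.01, 0.0, -0.01], [-0.01, -0.03, -0.04, -0.03, 0.04], [-0.02, -0.07, -0.09, -0.05, 0.09], [-0.00, -0.01, -0.02, -0.01, 0.02]] + [[-0.01,0.0,-0.03,0.04,-0.00], [-0.03,0.01,-0.11,0.16,-0.02], [-0.03,0.01,-0.09,0.13,-0.01], [0.03,-0.01,0.1,-0.14,0.01], [0.01,-0.00,0.02,-0.03,0.0]] + [[0.01,0.05,-0.02,-0.02,0.01], [0.01,0.04,-0.02,-0.01,0.01], [-0.02,-0.13,0.05,0.04,-0.02], [-0.02,-0.10,0.04,0.03,-0.02], [0.03,0.19,-0.08,-0.05,0.03]] + [[0.05, -0.0, 0.01, 0.02, 0.03],[-0.16, 0.01, -0.02, -0.05, -0.08],[0.01, -0.0, 0.0, 0.00, 0.01],[-0.14, 0.01, -0.02, -0.05, -0.07],[-0.05, 0.0, -0.01, -0.02, -0.02]]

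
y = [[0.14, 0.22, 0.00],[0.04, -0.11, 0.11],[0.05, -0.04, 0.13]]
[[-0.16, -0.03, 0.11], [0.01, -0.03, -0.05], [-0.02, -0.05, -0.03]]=y @ [[-0.56, -0.01, 0.31], [-0.39, -0.14, 0.28], [-0.06, -0.4, -0.30]]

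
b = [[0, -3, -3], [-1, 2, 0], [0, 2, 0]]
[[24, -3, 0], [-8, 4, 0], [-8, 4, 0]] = b @ [[0, 0, 0], [-4, 2, 0], [-4, -1, 0]]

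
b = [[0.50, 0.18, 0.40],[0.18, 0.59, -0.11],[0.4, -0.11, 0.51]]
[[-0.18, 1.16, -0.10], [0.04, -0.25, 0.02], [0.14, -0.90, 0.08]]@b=[[0.08, 0.66, -0.25], [-0.02, -0.14, 0.05], [-0.06, -0.51, 0.20]]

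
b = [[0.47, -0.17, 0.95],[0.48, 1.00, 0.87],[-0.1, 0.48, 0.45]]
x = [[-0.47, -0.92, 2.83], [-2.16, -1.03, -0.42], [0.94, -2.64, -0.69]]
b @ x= [[1.04, -2.77, 0.75], [-1.57, -3.77, 0.34], [-0.57, -1.59, -0.80]]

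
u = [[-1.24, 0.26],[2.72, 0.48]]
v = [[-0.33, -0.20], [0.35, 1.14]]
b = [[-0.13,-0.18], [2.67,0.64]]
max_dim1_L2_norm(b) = 2.75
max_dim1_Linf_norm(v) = 1.14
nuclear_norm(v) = 1.48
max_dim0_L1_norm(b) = 2.8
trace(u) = -0.76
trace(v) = 0.81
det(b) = 0.40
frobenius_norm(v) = 1.25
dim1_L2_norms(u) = [1.27, 2.76]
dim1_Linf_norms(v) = [0.33, 1.14]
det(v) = -0.31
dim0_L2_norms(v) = [0.48, 1.16]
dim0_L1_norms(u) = [3.96, 0.74]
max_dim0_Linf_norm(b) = 2.67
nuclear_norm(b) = 2.90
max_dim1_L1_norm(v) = 1.49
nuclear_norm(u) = 3.44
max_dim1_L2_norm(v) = 1.19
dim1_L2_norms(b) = [0.22, 2.75]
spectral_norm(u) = 3.01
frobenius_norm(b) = 2.75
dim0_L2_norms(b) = [2.67, 0.66]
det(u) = -1.30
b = v @ u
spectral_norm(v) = 1.23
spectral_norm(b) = 2.75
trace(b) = 0.51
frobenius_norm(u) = 3.04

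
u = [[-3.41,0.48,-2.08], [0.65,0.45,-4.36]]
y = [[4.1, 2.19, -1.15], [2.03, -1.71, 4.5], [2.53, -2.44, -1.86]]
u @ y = [[-18.27,-3.21,9.95],  [-7.45,11.29,9.39]]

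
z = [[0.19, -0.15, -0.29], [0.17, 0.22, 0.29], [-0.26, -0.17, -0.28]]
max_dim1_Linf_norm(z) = 0.29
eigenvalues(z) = [-0.26, 0.3, 0.08]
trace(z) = 0.13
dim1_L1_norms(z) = [0.63, 0.68, 0.71]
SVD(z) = [[0.40, 0.9, 0.19], [-0.65, 0.13, 0.75], [0.65, -0.42, 0.64]] @ diag([0.6119732270555944, 0.32162092986127705, 0.03238436107644313]) @ [[-0.33, -0.51, -0.79], [0.94, -0.11, -0.32], [-0.08, 0.85, -0.52]]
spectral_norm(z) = 0.61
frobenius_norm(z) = 0.69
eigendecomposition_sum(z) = [[-0.05, -0.06, -0.13], [0.1, 0.12, 0.24], [-0.13, -0.16, -0.32]] + [[0.24,-0.09,-0.17], [0.06,-0.02,-0.04], [-0.12,0.05,0.09]] + [[0.00,0.01,0.00],[0.02,0.13,0.09],[-0.01,-0.06,-0.04]]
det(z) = -0.01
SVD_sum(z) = [[-0.08, -0.12, -0.19],[0.13, 0.20, 0.32],[-0.13, -0.20, -0.31]] + [[0.27, -0.03, -0.09], [0.04, -0.0, -0.01], [-0.13, 0.01, 0.04]] + [[-0.0, 0.01, -0.00], [-0.0, 0.02, -0.01], [-0.0, 0.02, -0.01]]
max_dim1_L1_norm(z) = 0.71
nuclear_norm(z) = 0.97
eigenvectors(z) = [[0.3, -0.87, 0.04], [-0.57, -0.21, 0.89], [0.76, 0.45, -0.45]]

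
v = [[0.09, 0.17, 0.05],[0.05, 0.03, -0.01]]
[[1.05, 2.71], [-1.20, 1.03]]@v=[[0.23, 0.26, 0.03], [-0.06, -0.17, -0.07]]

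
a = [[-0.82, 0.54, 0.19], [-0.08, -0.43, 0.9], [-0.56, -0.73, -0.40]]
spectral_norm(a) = 1.01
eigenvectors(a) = [[(0.86+0j), 0.21+0.30j, (0.21-0.3j)],[-0.39+0.00j, -0.09+0.64j, -0.09-0.64j],[0.32+0.00j, -0.67+0.00j, (-0.67-0j)]]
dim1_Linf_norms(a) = [0.82, 0.9, 0.73]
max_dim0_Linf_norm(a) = 0.9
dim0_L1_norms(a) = [1.46, 1.7, 1.49]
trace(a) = -1.65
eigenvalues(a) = [(-1+0j), (-0.33+0.95j), (-0.33-0.95j)]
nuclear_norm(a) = 3.00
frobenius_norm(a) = 1.73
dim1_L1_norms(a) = [1.55, 1.41, 1.69]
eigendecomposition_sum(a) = [[-0.73+0.00j, (0.34-0j), (-0.28-0j)],[(0.34-0j), -0.16+0.00j, 0.13+0.00j],[-0.28+0.00j, 0.13-0.00j, -0.11-0.00j]] + [[(-0.04+0.12j), 0.10+0.22j, 0.23-0.07j], [-0.21+0.11j, (-0.14+0.4j), 0.39+0.20j], [(-0.14-0.2j), -0.43-0.08j, -0.15+0.42j]] + [[-0.04-0.12j, 0.10-0.22j, (0.23+0.07j)],[(-0.21-0.11j), (-0.14-0.4j), (0.39-0.2j)],[(-0.14+0.2j), -0.43+0.08j, (-0.15-0.42j)]]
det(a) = -1.00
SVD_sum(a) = [[-0.06, 0.46, 0.39], [-0.02, 0.19, 0.16], [0.07, -0.58, -0.49]] + [[-0.02, -0.04, 0.05], [-0.31, -0.58, 0.65], [-0.12, -0.23, 0.26]] + [[-0.74, 0.12, -0.25], [0.25, -0.04, 0.08], [-0.51, 0.08, -0.17]]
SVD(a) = [[-0.60,0.07,-0.79],  [-0.25,0.93,0.27],  [0.76,0.37,-0.54]] @ diag([1.0078277528889472, 1.000557666289344, 0.9955237701513894]) @ [[0.09,-0.76,-0.64], [-0.34,-0.63,0.7], [0.94,-0.15,0.31]]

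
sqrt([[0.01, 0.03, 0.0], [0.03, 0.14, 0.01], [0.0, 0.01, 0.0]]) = [[(0.07+0.01j), (0.07-0j), -0.02+0.01j], [0.07-0.00j, (0.37+0j), 0.03-0.01j], [-0.02+0.01j, (0.03-0.01j), 0.01+0.03j]]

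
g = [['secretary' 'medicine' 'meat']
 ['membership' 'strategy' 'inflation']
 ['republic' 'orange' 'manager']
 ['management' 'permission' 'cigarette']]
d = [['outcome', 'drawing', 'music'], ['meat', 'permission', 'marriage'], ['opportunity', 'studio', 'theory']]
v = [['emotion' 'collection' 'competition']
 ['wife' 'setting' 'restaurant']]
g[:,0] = ['secretary', 'membership', 'republic', 'management']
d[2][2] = 'theory'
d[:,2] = ['music', 'marriage', 'theory']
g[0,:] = ['secretary', 'medicine', 'meat']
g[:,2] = ['meat', 'inflation', 'manager', 'cigarette']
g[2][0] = 'republic'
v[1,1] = 'setting'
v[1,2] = 'restaurant'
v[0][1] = 'collection'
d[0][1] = 'drawing'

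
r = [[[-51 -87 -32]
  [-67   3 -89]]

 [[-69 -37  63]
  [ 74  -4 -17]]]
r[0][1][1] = 3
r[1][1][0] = 74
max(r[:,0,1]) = -37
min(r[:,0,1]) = -87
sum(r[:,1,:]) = -100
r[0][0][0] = -51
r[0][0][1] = -87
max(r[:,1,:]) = 74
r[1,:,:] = [[-69, -37, 63], [74, -4, -17]]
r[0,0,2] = -32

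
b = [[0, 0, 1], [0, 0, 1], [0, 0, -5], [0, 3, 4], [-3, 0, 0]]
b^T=[[0, 0, 0, 0, -3], [0, 0, 0, 3, 0], [1, 1, -5, 4, 0]]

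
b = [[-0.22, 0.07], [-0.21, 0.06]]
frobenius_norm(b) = 0.32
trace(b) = -0.16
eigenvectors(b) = [[-0.71, -0.32], [-0.71, -0.95]]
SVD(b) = [[-0.73,-0.69],  [-0.69,0.73]] @ diag([0.3177699133909562, 0.004720396540985728]) @ [[0.96, -0.29], [-0.29, -0.96]]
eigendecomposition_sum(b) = [[-0.22,0.08], [-0.22,0.08]] + [[0.00, -0.0], [0.01, -0.01]]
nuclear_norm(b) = 0.32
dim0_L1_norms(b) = [0.43, 0.13]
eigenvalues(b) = [-0.15, -0.01]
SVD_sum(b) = [[-0.22, 0.07], [-0.21, 0.06]] + [[0.0,  0.0], [-0.00,  -0.0]]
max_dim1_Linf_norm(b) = 0.22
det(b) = 0.00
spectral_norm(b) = 0.32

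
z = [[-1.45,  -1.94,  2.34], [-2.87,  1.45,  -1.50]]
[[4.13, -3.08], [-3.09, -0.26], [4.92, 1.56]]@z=[[2.85, -12.48, 14.28], [5.23, 5.62, -6.84], [-11.61, -7.28, 9.17]]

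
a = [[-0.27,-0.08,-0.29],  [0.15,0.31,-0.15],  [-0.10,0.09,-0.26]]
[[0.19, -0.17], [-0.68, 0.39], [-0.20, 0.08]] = a@[[-1.13, 1.47], [-1.30, 0.16], [0.74, -0.82]]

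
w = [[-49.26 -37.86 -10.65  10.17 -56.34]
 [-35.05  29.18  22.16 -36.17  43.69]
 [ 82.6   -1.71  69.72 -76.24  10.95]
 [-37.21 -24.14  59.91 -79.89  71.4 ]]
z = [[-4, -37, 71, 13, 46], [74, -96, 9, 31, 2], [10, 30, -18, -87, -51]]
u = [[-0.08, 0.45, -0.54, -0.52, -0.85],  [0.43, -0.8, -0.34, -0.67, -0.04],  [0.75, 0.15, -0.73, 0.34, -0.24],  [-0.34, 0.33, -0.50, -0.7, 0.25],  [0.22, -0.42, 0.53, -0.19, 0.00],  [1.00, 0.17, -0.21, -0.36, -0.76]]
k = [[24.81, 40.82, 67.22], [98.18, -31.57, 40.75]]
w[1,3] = -36.17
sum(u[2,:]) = 0.273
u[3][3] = -0.7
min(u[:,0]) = -0.339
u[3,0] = -0.339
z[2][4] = -51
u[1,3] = -0.672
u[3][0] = -0.339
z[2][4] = -51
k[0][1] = 40.82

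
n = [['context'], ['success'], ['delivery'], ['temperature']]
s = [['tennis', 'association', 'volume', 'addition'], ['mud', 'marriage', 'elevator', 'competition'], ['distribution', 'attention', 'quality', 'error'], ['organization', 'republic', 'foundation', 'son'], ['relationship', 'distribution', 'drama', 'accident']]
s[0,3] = 'addition'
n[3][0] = 'temperature'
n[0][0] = 'context'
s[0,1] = 'association'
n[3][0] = 'temperature'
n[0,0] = 'context'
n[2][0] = 'delivery'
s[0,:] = ['tennis', 'association', 'volume', 'addition']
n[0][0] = 'context'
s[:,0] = ['tennis', 'mud', 'distribution', 'organization', 'relationship']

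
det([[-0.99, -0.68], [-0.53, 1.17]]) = -1.519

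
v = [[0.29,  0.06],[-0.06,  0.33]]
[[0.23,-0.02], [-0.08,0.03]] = v@[[0.81, -0.08], [-0.08, 0.07]]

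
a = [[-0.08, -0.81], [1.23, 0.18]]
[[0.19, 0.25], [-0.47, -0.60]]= a @[[-0.35,-0.45], [-0.2,-0.27]]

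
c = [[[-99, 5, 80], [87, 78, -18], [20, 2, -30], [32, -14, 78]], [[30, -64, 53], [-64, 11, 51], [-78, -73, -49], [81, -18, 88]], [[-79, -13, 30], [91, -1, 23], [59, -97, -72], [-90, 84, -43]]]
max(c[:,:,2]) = 88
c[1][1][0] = -64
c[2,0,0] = -79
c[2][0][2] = 30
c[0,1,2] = -18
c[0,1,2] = -18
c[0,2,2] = -30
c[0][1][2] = -18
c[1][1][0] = -64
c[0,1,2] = -18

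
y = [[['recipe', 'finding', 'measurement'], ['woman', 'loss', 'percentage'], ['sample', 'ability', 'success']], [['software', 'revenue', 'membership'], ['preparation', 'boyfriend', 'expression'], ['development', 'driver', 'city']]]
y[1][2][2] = 'city'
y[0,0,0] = 'recipe'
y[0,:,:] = [['recipe', 'finding', 'measurement'], ['woman', 'loss', 'percentage'], ['sample', 'ability', 'success']]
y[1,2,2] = 'city'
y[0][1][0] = 'woman'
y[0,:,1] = ['finding', 'loss', 'ability']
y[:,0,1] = ['finding', 'revenue']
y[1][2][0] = 'development'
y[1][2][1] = 'driver'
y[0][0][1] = 'finding'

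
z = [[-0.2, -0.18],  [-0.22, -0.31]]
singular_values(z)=[0.46, 0.05]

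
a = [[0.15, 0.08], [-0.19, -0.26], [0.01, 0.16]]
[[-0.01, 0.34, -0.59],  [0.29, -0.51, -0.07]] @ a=[[-0.07, -0.18], [0.14, 0.14]]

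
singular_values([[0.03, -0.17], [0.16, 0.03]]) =[0.17, 0.16]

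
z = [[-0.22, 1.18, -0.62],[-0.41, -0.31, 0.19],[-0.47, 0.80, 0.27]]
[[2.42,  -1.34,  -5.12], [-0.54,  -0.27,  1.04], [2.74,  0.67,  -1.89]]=z @ [[-0.11,1.50,0.8], [2.84,0.71,-2.79], [1.54,2.98,2.66]]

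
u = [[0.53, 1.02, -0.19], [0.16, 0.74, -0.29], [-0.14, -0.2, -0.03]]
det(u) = -0.01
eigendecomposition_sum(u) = [[0.40, 1.19, -0.36], [0.22, 0.67, -0.20], [-0.09, -0.26, 0.08]] + [[0.13, -0.17, 0.14], [-0.05, 0.07, -0.06], [-0.04, 0.05, -0.04]] + [[0.01, -0.00, 0.03], [-0.01, 0.00, -0.03], [-0.02, 0.01, -0.07]]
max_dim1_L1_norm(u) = 1.74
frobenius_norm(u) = 1.44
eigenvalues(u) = [1.14, 0.16, -0.06]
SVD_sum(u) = [[0.44, 1.04, -0.25], [0.30, 0.71, -0.17], [-0.09, -0.20, 0.05]] + [[0.08, -0.02, 0.07], [-0.14, 0.03, -0.12], [-0.07, 0.01, -0.06]] + [[0.01, -0.00, -0.01],  [-0.00, 0.00, 0.01],  [0.01, -0.01, -0.02]]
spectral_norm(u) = 1.42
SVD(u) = [[-0.82, 0.46, 0.34],  [-0.56, -0.79, -0.25],  [0.16, -0.39, 0.91]] @ diag([1.4209686613171288, 0.23491661088697752, 0.02936408493348732]) @ [[-0.38,-0.9,0.22], [0.74,-0.16,0.66], [0.55,-0.41,-0.72]]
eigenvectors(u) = [[-0.86, -0.89, -0.40], [-0.48, 0.38, 0.38], [0.18, 0.27, 0.83]]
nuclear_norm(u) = 1.69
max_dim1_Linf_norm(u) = 1.02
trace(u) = 1.24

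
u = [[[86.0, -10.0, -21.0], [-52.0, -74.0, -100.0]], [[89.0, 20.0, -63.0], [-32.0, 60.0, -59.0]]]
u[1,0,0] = 89.0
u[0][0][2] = -21.0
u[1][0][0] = 89.0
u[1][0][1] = 20.0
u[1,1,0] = -32.0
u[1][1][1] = 60.0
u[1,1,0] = -32.0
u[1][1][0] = -32.0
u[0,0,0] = 86.0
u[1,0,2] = -63.0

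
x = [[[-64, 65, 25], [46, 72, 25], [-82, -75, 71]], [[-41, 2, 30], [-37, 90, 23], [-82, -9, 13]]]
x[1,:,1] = [2, 90, -9]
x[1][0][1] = 2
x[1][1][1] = 90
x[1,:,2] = [30, 23, 13]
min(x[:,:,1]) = -75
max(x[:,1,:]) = 90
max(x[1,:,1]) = 90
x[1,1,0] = -37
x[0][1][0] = 46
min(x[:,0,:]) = -64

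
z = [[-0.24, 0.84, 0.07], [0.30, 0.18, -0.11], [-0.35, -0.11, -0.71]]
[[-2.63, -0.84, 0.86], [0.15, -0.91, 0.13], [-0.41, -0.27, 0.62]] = z @ [[2.01, -1.57, -0.45], [-2.55, -1.56, 0.96], [-0.02, 1.40, -0.80]]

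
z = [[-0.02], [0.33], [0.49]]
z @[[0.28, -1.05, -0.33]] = [[-0.01, 0.02, 0.01],[0.09, -0.35, -0.11],[0.14, -0.51, -0.16]]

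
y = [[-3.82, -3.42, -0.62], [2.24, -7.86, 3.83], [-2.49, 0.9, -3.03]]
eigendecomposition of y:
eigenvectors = [[(-0.44-0.44j), (-0.44+0.44j), (-0.53+0j)], [(-0.74+0j), -0.74-0.00j, (0.28+0j)], [0.06-0.25j, 0.06+0.25j, (0.8+0j)]]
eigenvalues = [(-6.82+2.63j), (-6.82-2.63j), (-1.08+0j)]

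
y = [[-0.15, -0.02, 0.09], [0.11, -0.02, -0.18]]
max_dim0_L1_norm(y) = 0.27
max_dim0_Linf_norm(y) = 0.18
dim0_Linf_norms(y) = [0.15, 0.02, 0.18]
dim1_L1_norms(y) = [0.26, 0.31]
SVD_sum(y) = [[-0.11, 0.00, 0.12], [0.14, -0.0, -0.15]] + [[-0.04,  -0.02,  -0.03], [-0.03,  -0.02,  -0.03]]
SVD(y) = [[-0.63,0.78], [0.78,0.63]] @ diag([0.2664380921582043, 0.07007669403657846]) @ [[0.67,  -0.01,  -0.74], [-0.68,  -0.4,  -0.61]]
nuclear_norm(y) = 0.34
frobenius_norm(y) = 0.28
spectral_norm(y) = 0.27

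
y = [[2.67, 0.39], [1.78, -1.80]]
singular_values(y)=[3.3, 1.66]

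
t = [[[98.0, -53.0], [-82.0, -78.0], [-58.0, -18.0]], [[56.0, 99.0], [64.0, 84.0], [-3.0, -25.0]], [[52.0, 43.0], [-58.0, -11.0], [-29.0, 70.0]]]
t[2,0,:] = [52.0, 43.0]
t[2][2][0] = -29.0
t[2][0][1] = 43.0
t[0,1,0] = -82.0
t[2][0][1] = 43.0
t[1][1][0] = 64.0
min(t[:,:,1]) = -78.0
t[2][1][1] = -11.0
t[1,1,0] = 64.0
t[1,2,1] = -25.0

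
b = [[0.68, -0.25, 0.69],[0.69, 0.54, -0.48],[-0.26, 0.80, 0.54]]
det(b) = 0.999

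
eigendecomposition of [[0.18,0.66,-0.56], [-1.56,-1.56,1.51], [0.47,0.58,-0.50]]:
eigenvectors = [[0.54, -0.64, 0.1], [-0.78, 0.69, 0.63], [0.32, -0.32, 0.77]]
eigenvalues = [-1.11, -0.81, 0.04]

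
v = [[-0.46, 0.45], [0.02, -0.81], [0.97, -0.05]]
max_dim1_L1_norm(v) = 1.02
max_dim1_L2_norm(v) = 0.97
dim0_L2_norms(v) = [1.07, 0.93]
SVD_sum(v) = [[-0.54, 0.32], [0.37, -0.22], [0.74, -0.44]] + [[0.08,0.13], [-0.35,-0.59], [0.23,0.39]]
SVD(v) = [[-0.55, 0.18],[0.38, -0.82],[0.75, 0.54]] @ diag([1.1469068676792649, 0.8358257215892182]) @ [[0.86, -0.51], [0.51, 0.86]]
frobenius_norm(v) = 1.42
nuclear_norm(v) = 1.98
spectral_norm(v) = 1.15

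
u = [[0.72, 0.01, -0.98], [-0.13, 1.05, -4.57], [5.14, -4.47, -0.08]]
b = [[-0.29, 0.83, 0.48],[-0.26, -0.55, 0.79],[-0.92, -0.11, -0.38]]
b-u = [[-1.01, 0.82, 1.46], [-0.13, -1.6, 5.36], [-6.06, 4.36, -0.3]]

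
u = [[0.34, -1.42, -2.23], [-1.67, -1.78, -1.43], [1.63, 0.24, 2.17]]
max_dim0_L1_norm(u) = 5.83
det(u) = -8.61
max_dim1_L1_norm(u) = 4.88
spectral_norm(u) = 4.27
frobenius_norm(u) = 4.75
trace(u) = 0.73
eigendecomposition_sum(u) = [[(0.31+0.94j), (-0.3-0.23j), (-0.91+0.66j)], [-0.48+0.02j, 0.15-0.11j, -0.19-0.52j], [(0.74-0.67j), -0.09+0.38j, (0.98+0.58j)]] + [[(0.31-0.94j), -0.30+0.23j, (-0.91-0.66j)], [-0.48-0.02j, (0.15+0.11j), -0.19+0.52j], [(0.74+0.67j), (-0.09-0.38j), (0.98-0.58j)]] + [[(-0.28-0j), -0.81+0.00j, -0.41+0.00j], [(-0.71-0j), (-2.08+0j), -1.06+0.00j], [0.14+0.00j, 0.42-0.00j, (0.21-0j)]]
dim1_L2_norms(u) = [2.67, 2.83, 2.72]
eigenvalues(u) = [(1.44+1.4j), (1.44-1.4j), (-2.14+0j)]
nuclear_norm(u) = 7.15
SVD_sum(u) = [[-0.95, -1.05, -1.75], [-1.12, -1.23, -2.06], [1.05, 1.16, 1.93]] + [[1.27, -0.48, -0.4], [-0.44, 0.17, 0.14], [0.69, -0.26, -0.22]] + [[0.02,0.11,-0.08],[-0.11,-0.71,0.49],[-0.11,-0.66,0.45]]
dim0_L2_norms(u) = [2.36, 2.29, 3.42]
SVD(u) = [[0.53,  -0.84,  -0.11], [0.62,  0.29,  0.73], [-0.58,  -0.45,  0.67]] @ diag([4.27346871088517, 1.6846248364023013, 1.1958278879763447]) @ [[-0.42,-0.47,-0.78], [-0.9,0.34,0.28], [-0.13,-0.82,0.56]]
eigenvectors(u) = [[0.27-0.61j, (0.27+0.61j), 0.36+0.00j], [0.25+0.21j, (0.25-0.21j), 0.92+0.00j], [(-0.67+0j), -0.67-0.00j, -0.19+0.00j]]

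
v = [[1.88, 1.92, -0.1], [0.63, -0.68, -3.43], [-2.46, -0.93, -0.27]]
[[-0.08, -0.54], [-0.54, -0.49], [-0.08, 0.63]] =v @ [[0.04, -0.26],[-0.07, -0.02],[0.18, 0.10]]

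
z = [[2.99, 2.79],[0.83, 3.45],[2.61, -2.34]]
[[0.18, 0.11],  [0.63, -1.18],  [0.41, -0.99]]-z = [[-2.81, -2.68], [-0.2, -4.63], [-2.20, 1.35]]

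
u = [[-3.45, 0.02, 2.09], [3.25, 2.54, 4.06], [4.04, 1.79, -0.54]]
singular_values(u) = [6.89, 4.66, 0.65]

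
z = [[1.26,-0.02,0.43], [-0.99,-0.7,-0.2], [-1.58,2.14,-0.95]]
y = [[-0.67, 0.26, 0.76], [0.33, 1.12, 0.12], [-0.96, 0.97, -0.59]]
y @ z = [[-2.30, 1.46, -1.06], [-0.88, -0.53, -0.2], [-1.24, -1.92, -0.05]]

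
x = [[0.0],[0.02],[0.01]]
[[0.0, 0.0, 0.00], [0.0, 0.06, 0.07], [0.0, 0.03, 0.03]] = x @ [[0.05, 3.01, 3.41]]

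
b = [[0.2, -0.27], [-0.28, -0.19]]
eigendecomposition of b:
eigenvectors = [[0.88,0.45], [-0.47,0.89]]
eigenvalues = [0.34, -0.33]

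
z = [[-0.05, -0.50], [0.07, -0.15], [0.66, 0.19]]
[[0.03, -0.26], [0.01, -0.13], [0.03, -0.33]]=z @ [[0.06,  -0.66], [-0.06,  0.58]]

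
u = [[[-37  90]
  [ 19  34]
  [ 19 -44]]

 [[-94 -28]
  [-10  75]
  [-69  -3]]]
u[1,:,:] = [[-94, -28], [-10, 75], [-69, -3]]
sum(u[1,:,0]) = -173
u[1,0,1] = -28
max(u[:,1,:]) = 75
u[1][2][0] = -69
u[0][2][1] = -44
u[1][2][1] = -3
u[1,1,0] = -10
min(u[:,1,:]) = -10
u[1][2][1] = -3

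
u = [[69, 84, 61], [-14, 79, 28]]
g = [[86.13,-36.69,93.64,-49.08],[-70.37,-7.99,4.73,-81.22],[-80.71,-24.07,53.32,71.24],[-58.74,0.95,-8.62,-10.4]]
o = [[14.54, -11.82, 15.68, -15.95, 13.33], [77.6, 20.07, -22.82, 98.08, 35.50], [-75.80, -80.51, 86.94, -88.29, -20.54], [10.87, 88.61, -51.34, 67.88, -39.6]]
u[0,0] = 69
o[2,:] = [-75.8, -80.51, 86.94, -88.29, -20.54]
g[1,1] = -7.99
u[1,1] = 79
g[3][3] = -10.4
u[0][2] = 61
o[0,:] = [14.54, -11.82, 15.68, -15.95, 13.33]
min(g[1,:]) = -81.22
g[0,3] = -49.08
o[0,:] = [14.54, -11.82, 15.68, -15.95, 13.33]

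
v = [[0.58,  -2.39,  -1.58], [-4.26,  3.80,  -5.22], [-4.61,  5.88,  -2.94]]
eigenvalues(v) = [(-0.92+0j), (1.18+1.83j), (1.18-1.83j)]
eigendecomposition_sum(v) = [[-2.51+0.00j, (1.68-0j), (-2.37+0j)], [-1.84+0.00j, (1.23-0j), -1.73+0.00j], [0.39-0.00j, (-0.26+0j), 0.37-0.00j]] + [[(1.55-3.24j), -2.03+3.67j, 0.39-3.58j],[-1.21-1.80j, 1.29+2.19j, (-1.74-1.3j)],[-2.50+2.16j, 3.07-2.35j, -1.65+2.88j]] + [[1.55+3.24j, -2.03-3.67j, (0.39+3.58j)],[-1.21+1.80j, (1.29-2.19j), (-1.74+1.3j)],[-2.50-2.16j, 3.07+2.35j, (-1.65-2.88j)]]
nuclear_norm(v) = 14.59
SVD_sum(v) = [[0.62,-0.69,0.54], [-4.32,4.86,-3.8], [-4.55,5.11,-4.0]] + [[0.02, -1.66, -2.15],  [0.01, -1.08, -1.4],  [-0.01, 0.80, 1.04]] + [[-0.06, -0.03, 0.02], [0.05, 0.03, -0.02], [-0.05, -0.03, 0.02]]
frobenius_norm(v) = 11.53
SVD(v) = [[-0.1, -0.78, 0.62],[0.69, -0.51, -0.52],[0.72, 0.38, 0.58]] @ diag([10.982377220585837, 3.496498979657978, 0.11351418417090332]) @ [[-0.57, 0.64, -0.5], [-0.01, 0.61, 0.79], [-0.82, -0.46, 0.35]]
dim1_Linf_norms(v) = [2.39, 5.22, 5.88]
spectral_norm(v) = 10.98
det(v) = -4.36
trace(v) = 1.44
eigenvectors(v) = [[0.80+0.00j,(0.67+0j),(0.67-0j)],[(0.59+0j),0.21-0.35j,0.21+0.35j],[(-0.12+0j),(-0.57-0.25j),(-0.57+0.25j)]]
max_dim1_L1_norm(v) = 13.43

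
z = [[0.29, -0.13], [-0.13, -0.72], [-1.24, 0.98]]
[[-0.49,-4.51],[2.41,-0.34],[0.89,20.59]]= z @ [[-2.94, -14.2],[-2.81, 3.04]]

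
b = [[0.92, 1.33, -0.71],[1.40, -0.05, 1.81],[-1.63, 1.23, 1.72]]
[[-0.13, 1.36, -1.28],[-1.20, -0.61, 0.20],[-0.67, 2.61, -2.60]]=b @ [[-0.24,-0.48,0.37], [-0.19,1.39,-1.33], [-0.48,0.07,-0.21]]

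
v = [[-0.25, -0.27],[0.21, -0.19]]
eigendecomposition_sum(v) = [[(-0.12+0.1j), (-0.13-0.13j)], [0.10+0.10j, (-0.1+0.13j)]] + [[(-0.13-0.1j), (-0.14+0.13j)], [0.11-0.10j, -0.10-0.13j]]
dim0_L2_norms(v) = [0.33, 0.33]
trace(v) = -0.44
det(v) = 0.10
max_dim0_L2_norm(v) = 0.33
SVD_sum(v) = [[-0.25, -0.27], [0.01, 0.01]] + [[0.00, -0.0],[0.2, -0.2]]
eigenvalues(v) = [(-0.22+0.24j), (-0.22-0.24j)]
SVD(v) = [[-1.0, 0.02],[0.02, 1.00]] @ diag([0.36800281879318697, 0.2831500050508013]) @ [[0.69, 0.72], [0.72, -0.69]]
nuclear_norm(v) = 0.65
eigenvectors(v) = [[(0.75+0j), (0.75-0j)], [(-0.08-0.66j), (-0.08+0.66j)]]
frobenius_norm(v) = 0.46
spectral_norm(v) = 0.37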